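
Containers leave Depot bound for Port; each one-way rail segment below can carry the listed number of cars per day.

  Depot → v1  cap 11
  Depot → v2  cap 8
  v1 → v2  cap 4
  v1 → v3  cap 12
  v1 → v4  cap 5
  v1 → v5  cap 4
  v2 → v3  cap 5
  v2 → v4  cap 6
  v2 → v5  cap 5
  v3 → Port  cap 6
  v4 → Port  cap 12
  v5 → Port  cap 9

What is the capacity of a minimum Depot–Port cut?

Augment Depot→v1→v3→Port: bottleneck 6, flow now 6.
Augment Depot→v1→v4→Port: bottleneck 5, flow now 11.
Augment Depot→v2→v4→Port: bottleneck 6, flow now 17.
Augment Depot→v2→v5→Port: bottleneck 2, flow now 19.
No augmenting path remains; maximum flow = 19.
By max-flow min-cut, the minimum cut capacity equals the max flow.
In the residual graph, reachable from Depot: {Depot}.
Min-cut edges: Depot→v1 (11), Depot→v2 (8); capacity 11 + 8 = 19.

19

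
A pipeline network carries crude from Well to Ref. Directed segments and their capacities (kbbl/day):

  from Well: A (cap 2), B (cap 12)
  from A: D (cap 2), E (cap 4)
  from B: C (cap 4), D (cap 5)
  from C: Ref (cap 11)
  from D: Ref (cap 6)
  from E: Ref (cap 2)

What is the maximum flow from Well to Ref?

11

Augment Well→A→D→Ref: bottleneck 2, flow now 2.
Augment Well→B→C→Ref: bottleneck 4, flow now 6.
Augment Well→B→D→Ref: bottleneck 4, flow now 10.
Augment Well→B→D→A→E→Ref: bottleneck 1, flow now 11. (uses reverse residual edge)
No augmenting path remains; maximum flow = 11.
In the residual graph, reachable from Well: {Well, B}.
Min-cut edges: Well→A (2), B→C (4), B→D (5); capacity 2 + 4 + 5 = 11.
This cut is saturated, so no flow can exceed 11.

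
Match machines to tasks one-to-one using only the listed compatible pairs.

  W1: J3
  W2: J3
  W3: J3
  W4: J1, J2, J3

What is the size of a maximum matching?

2

Unit-capacity flow: source→left, listed edges, right→sink; max matching = max flow.
Augmenting path W1→J3 (+1); matched 1.
Augmenting path W4→J1 (+1); matched 2.
No augmenting path remains; maximum matching = 2.
König certificate: {W4, J3} is a vertex cover of size 2 (every listed pair touches it), so no matching can be larger.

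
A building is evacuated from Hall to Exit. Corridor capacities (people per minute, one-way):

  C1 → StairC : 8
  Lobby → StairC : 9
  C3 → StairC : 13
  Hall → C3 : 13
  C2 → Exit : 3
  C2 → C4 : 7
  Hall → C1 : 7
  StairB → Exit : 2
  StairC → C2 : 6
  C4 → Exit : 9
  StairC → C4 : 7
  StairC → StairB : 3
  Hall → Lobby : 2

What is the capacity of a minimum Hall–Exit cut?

14

Augment Hall→C1→StairC→C2→Exit: bottleneck 3, flow now 3.
Augment Hall→C1→StairC→C4→Exit: bottleneck 4, flow now 7.
Augment Hall→C3→StairC→C4→Exit: bottleneck 3, flow now 10.
Augment Hall→C3→StairC→StairB→Exit: bottleneck 2, flow now 12.
Augment Hall→C3→StairC→C2→C4→Exit: bottleneck 2, flow now 14.
No augmenting path remains; maximum flow = 14.
By max-flow min-cut, the minimum cut capacity equals the max flow.
In the residual graph, reachable from Hall: {Hall, C1, C3, Lobby, StairC, C2, C4, StairB}.
Min-cut edges: C2→Exit (3), C4→Exit (9), StairB→Exit (2); capacity 3 + 9 + 2 = 14.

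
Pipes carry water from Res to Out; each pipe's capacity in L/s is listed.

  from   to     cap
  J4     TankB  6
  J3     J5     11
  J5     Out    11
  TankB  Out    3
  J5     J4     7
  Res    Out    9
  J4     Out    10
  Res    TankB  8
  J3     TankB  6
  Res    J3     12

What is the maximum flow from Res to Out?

23

Augment Res→Out: bottleneck 9, flow now 9.
Augment Res→TankB→Out: bottleneck 3, flow now 12.
Augment Res→J3→J5→Out: bottleneck 11, flow now 23.
No augmenting path remains; maximum flow = 23.
In the residual graph, reachable from Res: {Res, J3, TankB}.
Min-cut edges: Res→Out (9), J3→J5 (11), TankB→Out (3); capacity 9 + 11 + 3 = 23.
This cut is saturated, so no flow can exceed 23.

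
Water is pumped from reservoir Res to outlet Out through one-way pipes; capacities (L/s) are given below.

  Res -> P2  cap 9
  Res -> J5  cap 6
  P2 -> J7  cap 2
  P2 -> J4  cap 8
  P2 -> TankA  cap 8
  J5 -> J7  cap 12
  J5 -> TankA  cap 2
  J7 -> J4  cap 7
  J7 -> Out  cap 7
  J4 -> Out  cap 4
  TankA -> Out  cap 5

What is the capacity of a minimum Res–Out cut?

Augment Res→P2→J7→Out: bottleneck 2, flow now 2.
Augment Res→P2→J4→Out: bottleneck 4, flow now 6.
Augment Res→P2→TankA→Out: bottleneck 3, flow now 9.
Augment Res→J5→J7→Out: bottleneck 5, flow now 14.
Augment Res→J5→TankA→Out: bottleneck 1, flow now 15.
No augmenting path remains; maximum flow = 15.
By max-flow min-cut, the minimum cut capacity equals the max flow.
In the residual graph, reachable from Res: {Res}.
Min-cut edges: Res→P2 (9), Res→J5 (6); capacity 9 + 6 = 15.

15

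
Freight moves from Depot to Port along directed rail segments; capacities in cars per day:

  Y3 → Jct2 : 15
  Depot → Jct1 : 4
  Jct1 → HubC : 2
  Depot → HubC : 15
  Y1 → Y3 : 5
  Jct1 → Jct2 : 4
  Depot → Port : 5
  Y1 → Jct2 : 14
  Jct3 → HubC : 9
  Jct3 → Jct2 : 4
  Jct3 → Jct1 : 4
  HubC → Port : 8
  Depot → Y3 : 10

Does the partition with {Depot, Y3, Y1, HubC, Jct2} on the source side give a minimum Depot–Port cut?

No — its capacity is 17, but the minimum cut has capacity 13.

Given cut capacity: 4 + 5 + 8 = 17.
Augment Depot→Port: bottleneck 5, flow now 5.
Augment Depot→HubC→Port: bottleneck 8, flow now 13.
No augmenting path remains; maximum flow = 13.
In the residual graph, reachable from Depot: {Depot, Y3, Jct1, HubC, Jct2}.
Min-cut edges: Depot→Port (5), HubC→Port (8); capacity 5 + 8 = 13.
Cut capacity 17 exceeds the max flow 13, so it is not minimum.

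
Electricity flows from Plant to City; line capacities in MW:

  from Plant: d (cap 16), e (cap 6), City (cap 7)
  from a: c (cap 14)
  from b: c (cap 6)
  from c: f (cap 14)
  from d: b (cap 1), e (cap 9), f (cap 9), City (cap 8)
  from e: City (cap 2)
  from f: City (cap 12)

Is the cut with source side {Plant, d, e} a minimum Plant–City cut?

Given cut capacity: 7 + 1 + 9 + 8 + 2 = 27.
Augment Plant→City: bottleneck 7, flow now 7.
Augment Plant→d→City: bottleneck 8, flow now 15.
Augment Plant→e→City: bottleneck 2, flow now 17.
Augment Plant→d→f→City: bottleneck 8, flow now 25.
No augmenting path remains; maximum flow = 25.
In the residual graph, reachable from Plant: {Plant, e}.
Min-cut edges: Plant→d (16), Plant→City (7), e→City (2); capacity 16 + 7 + 2 = 25.
Cut capacity 27 exceeds the max flow 25, so it is not minimum.

No — its capacity is 27, but the minimum cut has capacity 25.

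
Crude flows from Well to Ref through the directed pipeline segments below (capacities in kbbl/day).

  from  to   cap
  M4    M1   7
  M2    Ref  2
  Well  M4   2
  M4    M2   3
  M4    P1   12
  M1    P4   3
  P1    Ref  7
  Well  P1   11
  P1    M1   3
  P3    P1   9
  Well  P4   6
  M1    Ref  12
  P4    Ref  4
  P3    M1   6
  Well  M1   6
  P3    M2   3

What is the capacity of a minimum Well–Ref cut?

Augment Well→P1→Ref: bottleneck 7, flow now 7.
Augment Well→M1→Ref: bottleneck 6, flow now 13.
Augment Well→P4→Ref: bottleneck 4, flow now 17.
Augment Well→M4→M2→Ref: bottleneck 2, flow now 19.
Augment Well→P1→M1→Ref: bottleneck 3, flow now 22.
No augmenting path remains; maximum flow = 22.
By max-flow min-cut, the minimum cut capacity equals the max flow.
In the residual graph, reachable from Well: {Well, P1, P4}.
Min-cut edges: Well→M4 (2), Well→M1 (6), P1→M1 (3), P1→Ref (7), P4→Ref (4); capacity 2 + 6 + 3 + 7 + 4 = 22.

22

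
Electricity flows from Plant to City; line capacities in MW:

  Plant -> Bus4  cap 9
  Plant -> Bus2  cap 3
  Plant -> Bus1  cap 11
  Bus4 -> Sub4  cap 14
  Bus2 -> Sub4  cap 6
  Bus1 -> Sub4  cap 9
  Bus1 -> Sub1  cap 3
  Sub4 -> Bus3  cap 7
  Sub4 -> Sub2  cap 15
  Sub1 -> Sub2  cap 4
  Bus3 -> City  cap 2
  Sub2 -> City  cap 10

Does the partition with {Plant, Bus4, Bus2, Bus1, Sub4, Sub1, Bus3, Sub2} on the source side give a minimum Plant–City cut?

Given cut capacity: 2 + 10 = 12.
Augment Plant→Bus4→Sub4→Bus3→City: bottleneck 2, flow now 2.
Augment Plant→Bus4→Sub4→Sub2→City: bottleneck 7, flow now 9.
Augment Plant→Bus2→Sub4→Sub2→City: bottleneck 3, flow now 12.
No augmenting path remains; maximum flow = 12.
Cut capacity 12 equals the max flow, so it is a minimum cut.

Yes — it is a minimum cut (capacity 12).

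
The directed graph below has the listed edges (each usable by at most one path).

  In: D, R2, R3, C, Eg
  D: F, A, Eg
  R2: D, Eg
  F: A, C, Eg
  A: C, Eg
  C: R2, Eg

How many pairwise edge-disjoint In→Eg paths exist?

4

Assign every edge capacity 1; by Menger, the answer equals the max flow.
Path In→Eg (+1); total 1.
Path In→D→Eg (+1); total 2.
Path In→R2→Eg (+1); total 3.
Path In→C→Eg (+1); total 4.
No residual In→Eg path; max flow = 4.
Certifying cut of size 4: {In→C, In→D, In→Eg, In→R2}.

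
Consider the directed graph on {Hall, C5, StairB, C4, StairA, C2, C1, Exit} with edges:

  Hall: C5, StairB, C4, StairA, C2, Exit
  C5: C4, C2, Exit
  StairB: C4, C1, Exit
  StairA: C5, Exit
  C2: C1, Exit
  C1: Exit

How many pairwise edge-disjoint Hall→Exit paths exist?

5

Assign every edge capacity 1; by Menger, the answer equals the max flow.
Path Hall→Exit (+1); total 1.
Path Hall→C5→Exit (+1); total 2.
Path Hall→StairB→Exit (+1); total 3.
Path Hall→StairA→Exit (+1); total 4.
Path Hall→C2→Exit (+1); total 5.
No residual Hall→Exit path; max flow = 5.
Certifying cut of size 5: {Hall→C2, Hall→C5, Hall→Exit, Hall→StairA, Hall→StairB}.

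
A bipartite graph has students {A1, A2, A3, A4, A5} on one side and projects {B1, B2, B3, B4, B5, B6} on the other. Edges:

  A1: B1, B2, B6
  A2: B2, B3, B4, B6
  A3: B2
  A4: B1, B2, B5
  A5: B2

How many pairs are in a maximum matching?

Unit-capacity flow: source→left, listed edges, right→sink; max matching = max flow.
Augmenting path A1→B1 (+1); matched 1.
Augmenting path A2→B2 (+1); matched 2.
Augmenting path A4→B5 (+1); matched 3.
Augmenting path A3→B2→A2→B3 (+1); matched 4.
No augmenting path remains; maximum matching = 4.
König certificate: {A1, A2, A4, B2} is a vertex cover of size 4 (every listed pair touches it), so no matching can be larger.

4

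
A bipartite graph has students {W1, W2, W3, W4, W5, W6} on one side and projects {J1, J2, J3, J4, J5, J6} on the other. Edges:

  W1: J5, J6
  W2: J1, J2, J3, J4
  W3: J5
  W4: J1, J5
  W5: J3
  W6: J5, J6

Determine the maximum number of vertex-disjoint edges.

5

Unit-capacity flow: source→left, listed edges, right→sink; max matching = max flow.
Augmenting path W1→J5 (+1); matched 1.
Augmenting path W2→J1 (+1); matched 2.
Augmenting path W5→J3 (+1); matched 3.
Augmenting path W6→J6 (+1); matched 4.
Augmenting path W4→J1→W2→J2 (+1); matched 5.
No augmenting path remains; maximum matching = 5.
König certificate: {W2, W4, W5, J5, J6} is a vertex cover of size 5 (every listed pair touches it), so no matching can be larger.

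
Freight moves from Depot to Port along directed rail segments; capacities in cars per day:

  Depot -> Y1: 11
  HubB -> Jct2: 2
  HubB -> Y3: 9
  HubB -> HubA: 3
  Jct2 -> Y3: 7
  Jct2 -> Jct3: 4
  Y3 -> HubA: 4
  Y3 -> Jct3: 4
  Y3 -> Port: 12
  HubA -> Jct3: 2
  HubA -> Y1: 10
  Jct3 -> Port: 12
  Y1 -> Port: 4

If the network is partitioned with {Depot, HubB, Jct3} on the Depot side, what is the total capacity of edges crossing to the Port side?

Edges leaving {Depot, HubB, Jct3}: Depot→Y1 (11), HubB→Jct2 (2), HubB→Y3 (9), HubB→HubA (3), Jct3→Port (12).
Cut capacity = 11 + 2 + 9 + 3 + 12 = 37.

37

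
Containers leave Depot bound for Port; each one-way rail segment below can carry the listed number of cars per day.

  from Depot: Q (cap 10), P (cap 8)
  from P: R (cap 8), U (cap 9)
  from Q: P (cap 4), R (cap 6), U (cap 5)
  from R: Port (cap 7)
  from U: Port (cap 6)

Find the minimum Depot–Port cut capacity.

13

Augment Depot→P→R→Port: bottleneck 7, flow now 7.
Augment Depot→P→U→Port: bottleneck 1, flow now 8.
Augment Depot→Q→U→Port: bottleneck 5, flow now 13.
No augmenting path remains; maximum flow = 13.
By max-flow min-cut, the minimum cut capacity equals the max flow.
In the residual graph, reachable from Depot: {Depot, P, Q, R, U}.
Min-cut edges: R→Port (7), U→Port (6); capacity 7 + 6 = 13.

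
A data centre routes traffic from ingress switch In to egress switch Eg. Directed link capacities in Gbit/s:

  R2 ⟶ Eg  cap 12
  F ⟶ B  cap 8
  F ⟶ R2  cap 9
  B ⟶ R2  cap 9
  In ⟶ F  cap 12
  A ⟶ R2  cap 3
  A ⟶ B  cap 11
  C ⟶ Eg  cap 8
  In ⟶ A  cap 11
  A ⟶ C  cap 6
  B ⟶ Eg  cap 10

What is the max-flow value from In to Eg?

Augment In→F→R2→Eg: bottleneck 9, flow now 9.
Augment In→F→B→Eg: bottleneck 3, flow now 12.
Augment In→A→R2→Eg: bottleneck 3, flow now 15.
Augment In→A→B→Eg: bottleneck 7, flow now 22.
Augment In→A→C→Eg: bottleneck 1, flow now 23.
No augmenting path remains; maximum flow = 23.
In the residual graph, reachable from In: {In}.
Min-cut edges: In→F (12), In→A (11); capacity 12 + 11 = 23.
This cut is saturated, so no flow can exceed 23.

23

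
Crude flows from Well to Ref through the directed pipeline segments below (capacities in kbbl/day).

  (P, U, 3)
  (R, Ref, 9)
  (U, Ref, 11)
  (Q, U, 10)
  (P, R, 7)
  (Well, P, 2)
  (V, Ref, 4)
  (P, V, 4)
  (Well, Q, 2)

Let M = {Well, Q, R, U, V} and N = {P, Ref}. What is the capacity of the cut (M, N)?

26

Edges leaving {Well, Q, R, U, V}: Well→P (2), R→Ref (9), U→Ref (11), V→Ref (4).
Cut capacity = 2 + 9 + 11 + 4 = 26.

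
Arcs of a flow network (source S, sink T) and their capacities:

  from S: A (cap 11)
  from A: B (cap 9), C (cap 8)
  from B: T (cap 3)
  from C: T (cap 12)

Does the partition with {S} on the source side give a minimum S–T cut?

Given cut capacity: 11 = 11.
Augment S→A→B→T: bottleneck 3, flow now 3.
Augment S→A→C→T: bottleneck 8, flow now 11.
No augmenting path remains; maximum flow = 11.
Cut capacity 11 equals the max flow, so it is a minimum cut.

Yes — it is a minimum cut (capacity 11).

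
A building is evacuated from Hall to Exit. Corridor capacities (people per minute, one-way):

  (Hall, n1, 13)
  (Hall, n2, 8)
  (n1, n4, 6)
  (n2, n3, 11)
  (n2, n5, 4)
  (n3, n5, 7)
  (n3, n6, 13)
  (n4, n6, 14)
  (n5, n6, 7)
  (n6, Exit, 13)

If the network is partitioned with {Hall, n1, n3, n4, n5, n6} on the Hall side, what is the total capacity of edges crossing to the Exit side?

Edges leaving {Hall, n1, n3, n4, n5, n6}: Hall→n2 (8), n6→Exit (13).
Cut capacity = 8 + 13 = 21.

21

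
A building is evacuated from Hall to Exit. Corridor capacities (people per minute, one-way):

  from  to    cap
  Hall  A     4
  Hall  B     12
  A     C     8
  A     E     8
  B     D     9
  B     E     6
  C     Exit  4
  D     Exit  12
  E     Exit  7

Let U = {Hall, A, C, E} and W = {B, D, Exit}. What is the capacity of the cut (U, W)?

23

Edges leaving {Hall, A, C, E}: Hall→B (12), C→Exit (4), E→Exit (7).
Cut capacity = 12 + 4 + 7 = 23.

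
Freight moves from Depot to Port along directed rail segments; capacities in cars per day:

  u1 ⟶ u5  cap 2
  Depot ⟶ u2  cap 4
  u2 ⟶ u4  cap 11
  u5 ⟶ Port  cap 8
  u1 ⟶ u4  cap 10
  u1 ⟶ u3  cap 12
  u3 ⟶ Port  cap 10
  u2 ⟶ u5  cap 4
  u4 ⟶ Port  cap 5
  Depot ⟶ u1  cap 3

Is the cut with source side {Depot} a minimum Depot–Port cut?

Yes — it is a minimum cut (capacity 7).

Given cut capacity: 3 + 4 = 7.
Augment Depot→u1→u3→Port: bottleneck 3, flow now 3.
Augment Depot→u2→u4→Port: bottleneck 4, flow now 7.
No augmenting path remains; maximum flow = 7.
Cut capacity 7 equals the max flow, so it is a minimum cut.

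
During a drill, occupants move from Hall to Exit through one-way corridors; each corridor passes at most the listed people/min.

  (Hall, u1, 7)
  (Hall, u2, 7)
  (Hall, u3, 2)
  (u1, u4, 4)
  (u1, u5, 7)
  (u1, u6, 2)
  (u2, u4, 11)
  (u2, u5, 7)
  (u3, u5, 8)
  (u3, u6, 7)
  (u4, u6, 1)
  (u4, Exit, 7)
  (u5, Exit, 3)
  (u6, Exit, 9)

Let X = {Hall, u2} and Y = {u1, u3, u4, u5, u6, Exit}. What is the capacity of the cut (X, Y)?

Edges leaving {Hall, u2}: Hall→u1 (7), Hall→u3 (2), u2→u4 (11), u2→u5 (7).
Cut capacity = 7 + 2 + 11 + 7 = 27.

27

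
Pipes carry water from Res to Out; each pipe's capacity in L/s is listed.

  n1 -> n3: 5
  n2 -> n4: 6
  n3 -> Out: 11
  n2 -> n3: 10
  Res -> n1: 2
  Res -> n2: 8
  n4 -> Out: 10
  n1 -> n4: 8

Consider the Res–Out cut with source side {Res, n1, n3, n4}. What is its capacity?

Edges leaving {Res, n1, n3, n4}: Res→n2 (8), n3→Out (11), n4→Out (10).
Cut capacity = 8 + 11 + 10 = 29.

29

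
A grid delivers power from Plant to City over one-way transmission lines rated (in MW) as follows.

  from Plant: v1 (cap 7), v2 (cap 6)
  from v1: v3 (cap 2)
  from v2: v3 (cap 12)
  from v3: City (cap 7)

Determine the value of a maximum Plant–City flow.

7

Augment Plant→v1→v3→City: bottleneck 2, flow now 2.
Augment Plant→v2→v3→City: bottleneck 5, flow now 7.
No augmenting path remains; maximum flow = 7.
In the residual graph, reachable from Plant: {Plant, v1, v2, v3}.
Min-cut edges: v3→City (7); capacity 7 = 7.
This cut is saturated, so no flow can exceed 7.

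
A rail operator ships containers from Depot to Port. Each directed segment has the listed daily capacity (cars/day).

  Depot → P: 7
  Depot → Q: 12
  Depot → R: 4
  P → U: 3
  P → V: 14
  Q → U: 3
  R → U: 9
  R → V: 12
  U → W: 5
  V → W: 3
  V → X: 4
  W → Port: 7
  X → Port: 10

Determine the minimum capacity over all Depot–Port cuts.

11

Augment Depot→P→U→W→Port: bottleneck 3, flow now 3.
Augment Depot→P→V→W→Port: bottleneck 3, flow now 6.
Augment Depot→P→V→X→Port: bottleneck 1, flow now 7.
Augment Depot→Q→U→W→Port: bottleneck 1, flow now 8.
Augment Depot→R→V→X→Port: bottleneck 3, flow now 11.
No augmenting path remains; maximum flow = 11.
By max-flow min-cut, the minimum cut capacity equals the max flow.
In the residual graph, reachable from Depot: {Depot, P, Q, R, U, V, W}.
Min-cut edges: V→X (4), W→Port (7); capacity 4 + 7 = 11.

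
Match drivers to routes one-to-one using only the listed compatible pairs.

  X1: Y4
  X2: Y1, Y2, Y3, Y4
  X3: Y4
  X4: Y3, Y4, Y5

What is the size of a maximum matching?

3

Unit-capacity flow: source→left, listed edges, right→sink; max matching = max flow.
Augmenting path X1→Y4 (+1); matched 1.
Augmenting path X2→Y1 (+1); matched 2.
Augmenting path X4→Y3 (+1); matched 3.
No augmenting path remains; maximum matching = 3.
König certificate: {X2, X4, Y4} is a vertex cover of size 3 (every listed pair touches it), so no matching can be larger.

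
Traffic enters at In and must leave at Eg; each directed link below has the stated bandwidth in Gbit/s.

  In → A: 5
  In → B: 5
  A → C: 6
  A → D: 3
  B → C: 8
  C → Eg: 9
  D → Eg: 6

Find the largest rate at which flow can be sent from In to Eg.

Augment In→A→C→Eg: bottleneck 5, flow now 5.
Augment In→B→C→Eg: bottleneck 4, flow now 9.
Augment In→B→C→A→D→Eg: bottleneck 1, flow now 10. (uses reverse residual edge)
No augmenting path remains; maximum flow = 10.
In the residual graph, reachable from In: {In}.
Min-cut edges: In→A (5), In→B (5); capacity 5 + 5 = 10.
This cut is saturated, so no flow can exceed 10.

10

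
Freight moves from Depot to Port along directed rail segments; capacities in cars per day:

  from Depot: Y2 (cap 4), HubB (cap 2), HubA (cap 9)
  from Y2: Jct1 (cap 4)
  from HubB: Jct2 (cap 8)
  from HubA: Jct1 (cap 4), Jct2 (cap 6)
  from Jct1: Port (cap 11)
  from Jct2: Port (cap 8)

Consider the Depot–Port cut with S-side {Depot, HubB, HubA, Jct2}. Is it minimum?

No — its capacity is 16, but the minimum cut has capacity 15.

Given cut capacity: 4 + 4 + 8 = 16.
Augment Depot→Y2→Jct1→Port: bottleneck 4, flow now 4.
Augment Depot→HubB→Jct2→Port: bottleneck 2, flow now 6.
Augment Depot→HubA→Jct1→Port: bottleneck 4, flow now 10.
Augment Depot→HubA→Jct2→Port: bottleneck 5, flow now 15.
No augmenting path remains; maximum flow = 15.
In the residual graph, reachable from Depot: {Depot}.
Min-cut edges: Depot→Y2 (4), Depot→HubB (2), Depot→HubA (9); capacity 4 + 2 + 9 = 15.
Cut capacity 16 exceeds the max flow 15, so it is not minimum.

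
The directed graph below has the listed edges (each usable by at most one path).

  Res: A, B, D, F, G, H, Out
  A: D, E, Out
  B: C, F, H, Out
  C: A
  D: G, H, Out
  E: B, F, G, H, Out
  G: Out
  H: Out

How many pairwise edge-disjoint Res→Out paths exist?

Assign every edge capacity 1; by Menger, the answer equals the max flow.
Path Res→Out (+1); total 1.
Path Res→A→Out (+1); total 2.
Path Res→B→Out (+1); total 3.
Path Res→D→Out (+1); total 4.
Path Res→G→Out (+1); total 5.
Path Res→H→Out (+1); total 6.
No residual Res→Out path; max flow = 6.
Certifying cut of size 6: {Res→A, Res→B, Res→D, Res→G, Res→H, Res→Out}.

6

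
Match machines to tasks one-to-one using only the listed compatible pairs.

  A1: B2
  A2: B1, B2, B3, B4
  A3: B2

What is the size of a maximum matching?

Unit-capacity flow: source→left, listed edges, right→sink; max matching = max flow.
Augmenting path A1→B2 (+1); matched 1.
Augmenting path A2→B1 (+1); matched 2.
No augmenting path remains; maximum matching = 2.
König certificate: {A2, B2} is a vertex cover of size 2 (every listed pair touches it), so no matching can be larger.

2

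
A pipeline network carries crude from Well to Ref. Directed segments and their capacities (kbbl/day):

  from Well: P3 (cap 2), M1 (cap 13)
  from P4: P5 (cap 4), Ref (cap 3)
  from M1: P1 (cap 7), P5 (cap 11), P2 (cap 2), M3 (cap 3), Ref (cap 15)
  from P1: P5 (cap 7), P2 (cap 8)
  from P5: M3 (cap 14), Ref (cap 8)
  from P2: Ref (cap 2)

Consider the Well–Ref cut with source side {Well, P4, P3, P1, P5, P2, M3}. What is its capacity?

Edges leaving {Well, P4, P3, P1, P5, P2, M3}: Well→M1 (13), P4→Ref (3), P5→Ref (8), P2→Ref (2).
Cut capacity = 13 + 3 + 8 + 2 = 26.

26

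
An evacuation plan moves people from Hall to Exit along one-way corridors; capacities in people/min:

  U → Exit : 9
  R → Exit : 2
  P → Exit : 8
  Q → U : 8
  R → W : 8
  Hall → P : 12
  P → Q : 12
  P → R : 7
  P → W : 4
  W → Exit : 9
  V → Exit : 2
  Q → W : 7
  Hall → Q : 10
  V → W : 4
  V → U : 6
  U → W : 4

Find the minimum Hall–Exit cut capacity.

22

Augment Hall→P→Exit: bottleneck 8, flow now 8.
Augment Hall→P→R→Exit: bottleneck 2, flow now 10.
Augment Hall→P→W→Exit: bottleneck 2, flow now 12.
Augment Hall→Q→U→Exit: bottleneck 8, flow now 20.
Augment Hall→Q→W→Exit: bottleneck 2, flow now 22.
No augmenting path remains; maximum flow = 22.
By max-flow min-cut, the minimum cut capacity equals the max flow.
In the residual graph, reachable from Hall: {Hall}.
Min-cut edges: Hall→P (12), Hall→Q (10); capacity 12 + 10 = 22.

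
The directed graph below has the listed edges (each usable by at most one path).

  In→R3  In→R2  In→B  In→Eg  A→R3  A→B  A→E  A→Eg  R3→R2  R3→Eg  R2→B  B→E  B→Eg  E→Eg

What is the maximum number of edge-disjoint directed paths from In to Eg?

Assign every edge capacity 1; by Menger, the answer equals the max flow.
Path In→Eg (+1); total 1.
Path In→R3→Eg (+1); total 2.
Path In→B→Eg (+1); total 3.
Path In→R2→B→E→Eg (+1); total 4.
No residual In→Eg path; max flow = 4.
Certifying cut of size 4: {In→B, In→Eg, In→R2, In→R3}.

4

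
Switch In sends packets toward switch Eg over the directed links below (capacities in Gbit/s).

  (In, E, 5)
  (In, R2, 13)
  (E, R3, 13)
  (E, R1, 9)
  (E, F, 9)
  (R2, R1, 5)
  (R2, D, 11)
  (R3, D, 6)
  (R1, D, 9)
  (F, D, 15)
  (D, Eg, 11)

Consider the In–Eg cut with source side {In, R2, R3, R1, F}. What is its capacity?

46

Edges leaving {In, R2, R3, R1, F}: In→E (5), R2→D (11), R3→D (6), R1→D (9), F→D (15).
Cut capacity = 5 + 11 + 6 + 9 + 15 = 46.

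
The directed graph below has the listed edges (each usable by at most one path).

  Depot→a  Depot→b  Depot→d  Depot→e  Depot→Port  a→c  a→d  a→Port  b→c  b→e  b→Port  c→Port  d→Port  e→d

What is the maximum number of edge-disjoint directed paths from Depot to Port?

4

Assign every edge capacity 1; by Menger, the answer equals the max flow.
Path Depot→Port (+1); total 1.
Path Depot→a→Port (+1); total 2.
Path Depot→b→Port (+1); total 3.
Path Depot→d→Port (+1); total 4.
No residual Depot→Port path; max flow = 4.
Certifying cut of size 4: {Depot→Port, Depot→a, Depot→b, d→Port}.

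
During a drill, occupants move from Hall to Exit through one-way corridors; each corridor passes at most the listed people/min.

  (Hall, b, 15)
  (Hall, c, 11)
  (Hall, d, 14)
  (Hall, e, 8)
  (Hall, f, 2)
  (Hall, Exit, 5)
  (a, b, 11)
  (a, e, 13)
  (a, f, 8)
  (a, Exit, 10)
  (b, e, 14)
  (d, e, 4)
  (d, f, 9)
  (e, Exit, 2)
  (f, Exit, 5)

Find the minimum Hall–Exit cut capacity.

12

Augment Hall→Exit: bottleneck 5, flow now 5.
Augment Hall→e→Exit: bottleneck 2, flow now 7.
Augment Hall→f→Exit: bottleneck 2, flow now 9.
Augment Hall→d→f→Exit: bottleneck 3, flow now 12.
No augmenting path remains; maximum flow = 12.
By max-flow min-cut, the minimum cut capacity equals the max flow.
In the residual graph, reachable from Hall: {Hall, b, c, d, e, f}.
Min-cut edges: Hall→Exit (5), e→Exit (2), f→Exit (5); capacity 5 + 2 + 5 = 12.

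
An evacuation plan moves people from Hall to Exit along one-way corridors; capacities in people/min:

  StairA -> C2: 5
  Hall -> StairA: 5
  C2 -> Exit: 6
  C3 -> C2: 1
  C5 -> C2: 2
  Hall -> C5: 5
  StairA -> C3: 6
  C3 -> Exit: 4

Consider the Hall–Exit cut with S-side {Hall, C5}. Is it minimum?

Given cut capacity: 5 + 2 = 7.
Augment Hall→C5→C2→Exit: bottleneck 2, flow now 2.
Augment Hall→StairA→C3→Exit: bottleneck 4, flow now 6.
Augment Hall→StairA→C2→Exit: bottleneck 1, flow now 7.
No augmenting path remains; maximum flow = 7.
Cut capacity 7 equals the max flow, so it is a minimum cut.

Yes — it is a minimum cut (capacity 7).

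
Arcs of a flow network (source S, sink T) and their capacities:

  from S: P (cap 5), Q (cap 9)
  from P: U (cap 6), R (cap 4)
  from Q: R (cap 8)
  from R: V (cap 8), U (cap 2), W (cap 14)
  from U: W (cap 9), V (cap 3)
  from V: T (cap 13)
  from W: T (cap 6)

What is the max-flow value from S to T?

13

Augment S→P→R→V→T: bottleneck 4, flow now 4.
Augment S→P→U→V→T: bottleneck 1, flow now 5.
Augment S→Q→R→V→T: bottleneck 4, flow now 9.
Augment S→Q→R→W→T: bottleneck 4, flow now 13.
No augmenting path remains; maximum flow = 13.
In the residual graph, reachable from S: {S, Q}.
Min-cut edges: S→P (5), Q→R (8); capacity 5 + 8 = 13.
This cut is saturated, so no flow can exceed 13.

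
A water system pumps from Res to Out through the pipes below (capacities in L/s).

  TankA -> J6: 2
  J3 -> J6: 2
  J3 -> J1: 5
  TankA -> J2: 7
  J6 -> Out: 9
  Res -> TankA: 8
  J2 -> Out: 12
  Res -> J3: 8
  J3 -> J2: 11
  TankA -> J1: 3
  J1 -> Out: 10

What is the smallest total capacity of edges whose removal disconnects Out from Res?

16

Augment Res→TankA→J1→Out: bottleneck 3, flow now 3.
Augment Res→TankA→J2→Out: bottleneck 5, flow now 8.
Augment Res→J3→J1→Out: bottleneck 5, flow now 13.
Augment Res→J3→J2→Out: bottleneck 3, flow now 16.
No augmenting path remains; maximum flow = 16.
By max-flow min-cut, the minimum cut capacity equals the max flow.
In the residual graph, reachable from Res: {Res}.
Min-cut edges: Res→TankA (8), Res→J3 (8); capacity 8 + 8 = 16.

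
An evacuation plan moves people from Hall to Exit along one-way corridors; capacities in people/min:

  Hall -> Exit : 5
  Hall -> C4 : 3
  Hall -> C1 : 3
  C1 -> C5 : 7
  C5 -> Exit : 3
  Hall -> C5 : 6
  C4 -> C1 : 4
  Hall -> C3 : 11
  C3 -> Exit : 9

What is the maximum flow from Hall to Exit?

17

Augment Hall→Exit: bottleneck 5, flow now 5.
Augment Hall→C3→Exit: bottleneck 9, flow now 14.
Augment Hall→C5→Exit: bottleneck 3, flow now 17.
No augmenting path remains; maximum flow = 17.
In the residual graph, reachable from Hall: {Hall, C4, C1, C3, C5}.
Min-cut edges: Hall→Exit (5), C3→Exit (9), C5→Exit (3); capacity 5 + 9 + 3 = 17.
This cut is saturated, so no flow can exceed 17.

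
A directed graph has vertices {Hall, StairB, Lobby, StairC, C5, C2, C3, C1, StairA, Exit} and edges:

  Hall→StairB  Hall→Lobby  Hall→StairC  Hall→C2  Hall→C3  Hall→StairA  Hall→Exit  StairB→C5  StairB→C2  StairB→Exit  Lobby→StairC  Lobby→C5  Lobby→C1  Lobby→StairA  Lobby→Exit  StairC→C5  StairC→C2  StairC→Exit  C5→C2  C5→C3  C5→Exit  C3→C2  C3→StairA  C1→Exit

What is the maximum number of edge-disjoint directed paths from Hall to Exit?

Assign every edge capacity 1; by Menger, the answer equals the max flow.
Path Hall→Exit (+1); total 1.
Path Hall→StairB→Exit (+1); total 2.
Path Hall→Lobby→Exit (+1); total 3.
Path Hall→StairC→Exit (+1); total 4.
No residual Hall→Exit path; max flow = 4.
Certifying cut of size 4: {Hall→Exit, Hall→Lobby, Hall→StairB, Hall→StairC}.

4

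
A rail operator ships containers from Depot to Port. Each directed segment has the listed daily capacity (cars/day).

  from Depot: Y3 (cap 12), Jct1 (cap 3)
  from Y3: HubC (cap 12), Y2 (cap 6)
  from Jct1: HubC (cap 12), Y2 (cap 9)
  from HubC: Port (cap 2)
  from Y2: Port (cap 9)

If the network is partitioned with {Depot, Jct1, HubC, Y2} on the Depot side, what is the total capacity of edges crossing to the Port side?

23

Edges leaving {Depot, Jct1, HubC, Y2}: Depot→Y3 (12), HubC→Port (2), Y2→Port (9).
Cut capacity = 12 + 2 + 9 = 23.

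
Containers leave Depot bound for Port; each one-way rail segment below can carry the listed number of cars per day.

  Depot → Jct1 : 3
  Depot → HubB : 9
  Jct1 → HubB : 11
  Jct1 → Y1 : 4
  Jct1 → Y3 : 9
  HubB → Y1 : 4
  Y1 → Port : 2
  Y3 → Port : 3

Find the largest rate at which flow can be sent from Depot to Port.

5

Augment Depot→Jct1→Y1→Port: bottleneck 2, flow now 2.
Augment Depot→Jct1→Y3→Port: bottleneck 1, flow now 3.
Augment Depot→HubB→Y1→Jct1→Y3→Port: bottleneck 2, flow now 5. (uses reverse residual edge)
No augmenting path remains; maximum flow = 5.
In the residual graph, reachable from Depot: {Depot, HubB, Y1}.
Min-cut edges: Depot→Jct1 (3), Y1→Port (2); capacity 3 + 2 = 5.
This cut is saturated, so no flow can exceed 5.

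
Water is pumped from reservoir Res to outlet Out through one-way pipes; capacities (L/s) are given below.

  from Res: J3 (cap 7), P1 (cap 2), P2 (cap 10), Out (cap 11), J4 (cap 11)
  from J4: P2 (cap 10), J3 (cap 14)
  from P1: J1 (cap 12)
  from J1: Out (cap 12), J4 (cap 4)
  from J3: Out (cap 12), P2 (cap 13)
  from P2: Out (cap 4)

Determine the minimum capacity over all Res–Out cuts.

Augment Res→Out: bottleneck 11, flow now 11.
Augment Res→J3→Out: bottleneck 7, flow now 18.
Augment Res→P2→Out: bottleneck 4, flow now 22.
Augment Res→J4→J3→Out: bottleneck 5, flow now 27.
Augment Res→P1→J1→Out: bottleneck 2, flow now 29.
No augmenting path remains; maximum flow = 29.
By max-flow min-cut, the minimum cut capacity equals the max flow.
In the residual graph, reachable from Res: {Res, J4, J3, P2}.
Min-cut edges: Res→P1 (2), Res→Out (11), J3→Out (12), P2→Out (4); capacity 2 + 11 + 12 + 4 = 29.

29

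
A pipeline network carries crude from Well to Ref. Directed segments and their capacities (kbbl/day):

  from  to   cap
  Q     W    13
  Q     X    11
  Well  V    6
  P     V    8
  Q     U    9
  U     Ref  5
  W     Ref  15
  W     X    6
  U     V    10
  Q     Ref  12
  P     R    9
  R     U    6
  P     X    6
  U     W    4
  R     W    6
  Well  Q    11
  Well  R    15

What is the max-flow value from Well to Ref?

Augment Well→Q→Ref: bottleneck 11, flow now 11.
Augment Well→R→U→Ref: bottleneck 5, flow now 16.
Augment Well→R→W→Ref: bottleneck 6, flow now 22.
Augment Well→R→U→W→Ref: bottleneck 1, flow now 23.
No augmenting path remains; maximum flow = 23.
In the residual graph, reachable from Well: {Well, R, V}.
Min-cut edges: Well→Q (11), R→U (6), R→W (6); capacity 11 + 6 + 6 = 23.
This cut is saturated, so no flow can exceed 23.

23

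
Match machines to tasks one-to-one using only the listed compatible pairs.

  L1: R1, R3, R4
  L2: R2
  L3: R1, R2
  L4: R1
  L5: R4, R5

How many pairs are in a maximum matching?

4

Unit-capacity flow: source→left, listed edges, right→sink; max matching = max flow.
Augmenting path L1→R1 (+1); matched 1.
Augmenting path L2→R2 (+1); matched 2.
Augmenting path L5→R4 (+1); matched 3.
Augmenting path L3→R1→L1→R3 (+1); matched 4.
No augmenting path remains; maximum matching = 4.
König certificate: {L1, L5, R1, R2} is a vertex cover of size 4 (every listed pair touches it), so no matching can be larger.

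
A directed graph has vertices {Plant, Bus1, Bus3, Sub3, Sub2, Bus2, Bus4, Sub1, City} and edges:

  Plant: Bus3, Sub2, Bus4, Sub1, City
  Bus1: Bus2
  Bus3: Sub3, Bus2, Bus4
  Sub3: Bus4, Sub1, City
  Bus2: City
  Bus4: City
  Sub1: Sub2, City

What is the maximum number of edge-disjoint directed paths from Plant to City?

4

Assign every edge capacity 1; by Menger, the answer equals the max flow.
Path Plant→City (+1); total 1.
Path Plant→Bus4→City (+1); total 2.
Path Plant→Sub1→City (+1); total 3.
Path Plant→Bus3→Sub3→City (+1); total 4.
No residual Plant→City path; max flow = 4.
Certifying cut of size 4: {Plant→Bus3, Plant→Bus4, Plant→City, Plant→Sub1}.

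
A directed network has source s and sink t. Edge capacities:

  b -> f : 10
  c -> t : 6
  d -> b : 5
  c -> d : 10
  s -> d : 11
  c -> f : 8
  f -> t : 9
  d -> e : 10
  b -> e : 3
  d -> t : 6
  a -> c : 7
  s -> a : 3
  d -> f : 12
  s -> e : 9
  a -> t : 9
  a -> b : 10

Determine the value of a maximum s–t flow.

Augment s→a→t: bottleneck 3, flow now 3.
Augment s→d→t: bottleneck 6, flow now 9.
Augment s→d→f→t: bottleneck 5, flow now 14.
No augmenting path remains; maximum flow = 14.
In the residual graph, reachable from s: {s, e}.
Min-cut edges: s→a (3), s→d (11); capacity 3 + 11 = 14.
This cut is saturated, so no flow can exceed 14.

14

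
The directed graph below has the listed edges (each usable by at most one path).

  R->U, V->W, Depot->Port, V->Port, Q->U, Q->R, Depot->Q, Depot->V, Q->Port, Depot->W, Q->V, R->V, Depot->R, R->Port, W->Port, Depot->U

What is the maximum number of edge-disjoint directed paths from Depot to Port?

5

Assign every edge capacity 1; by Menger, the answer equals the max flow.
Path Depot→Port (+1); total 1.
Path Depot→Q→Port (+1); total 2.
Path Depot→R→Port (+1); total 3.
Path Depot→V→Port (+1); total 4.
Path Depot→W→Port (+1); total 5.
No residual Depot→Port path; max flow = 5.
Certifying cut of size 5: {Depot→Port, Depot→Q, Depot→R, Depot→V, Depot→W}.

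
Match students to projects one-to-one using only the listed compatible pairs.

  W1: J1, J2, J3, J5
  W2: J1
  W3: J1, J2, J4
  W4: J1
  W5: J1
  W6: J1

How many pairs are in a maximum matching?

Unit-capacity flow: source→left, listed edges, right→sink; max matching = max flow.
Augmenting path W1→J1 (+1); matched 1.
Augmenting path W3→J2 (+1); matched 2.
Augmenting path W2→J1→W1→J3 (+1); matched 3.
No augmenting path remains; maximum matching = 3.
König certificate: {W1, W3, J1} is a vertex cover of size 3 (every listed pair touches it), so no matching can be larger.

3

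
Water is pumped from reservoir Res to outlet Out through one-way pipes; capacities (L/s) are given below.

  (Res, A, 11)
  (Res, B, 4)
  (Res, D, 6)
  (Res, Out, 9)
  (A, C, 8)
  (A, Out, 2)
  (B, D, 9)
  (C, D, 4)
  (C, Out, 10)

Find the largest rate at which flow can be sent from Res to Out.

19

Augment Res→Out: bottleneck 9, flow now 9.
Augment Res→A→Out: bottleneck 2, flow now 11.
Augment Res→A→C→Out: bottleneck 8, flow now 19.
No augmenting path remains; maximum flow = 19.
In the residual graph, reachable from Res: {Res, A, B, D}.
Min-cut edges: Res→Out (9), A→C (8), A→Out (2); capacity 9 + 8 + 2 = 19.
This cut is saturated, so no flow can exceed 19.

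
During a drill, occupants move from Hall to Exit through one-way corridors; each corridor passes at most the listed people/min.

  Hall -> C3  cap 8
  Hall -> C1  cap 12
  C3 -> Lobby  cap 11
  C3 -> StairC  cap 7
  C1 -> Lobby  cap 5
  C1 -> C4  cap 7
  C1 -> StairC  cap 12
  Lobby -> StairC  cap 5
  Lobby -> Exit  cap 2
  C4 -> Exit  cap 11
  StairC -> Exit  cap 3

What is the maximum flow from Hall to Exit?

12

Augment Hall→C3→Lobby→Exit: bottleneck 2, flow now 2.
Augment Hall→C3→StairC→Exit: bottleneck 3, flow now 5.
Augment Hall→C1→C4→Exit: bottleneck 7, flow now 12.
No augmenting path remains; maximum flow = 12.
In the residual graph, reachable from Hall: {Hall, C3, C1, Lobby, StairC}.
Min-cut edges: C1→C4 (7), Lobby→Exit (2), StairC→Exit (3); capacity 7 + 2 + 3 = 12.
This cut is saturated, so no flow can exceed 12.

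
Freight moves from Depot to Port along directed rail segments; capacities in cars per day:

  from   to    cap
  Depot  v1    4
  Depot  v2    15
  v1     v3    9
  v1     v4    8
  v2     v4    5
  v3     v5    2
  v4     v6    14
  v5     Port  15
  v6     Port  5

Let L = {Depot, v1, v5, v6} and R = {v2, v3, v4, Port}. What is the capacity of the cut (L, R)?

52

Edges leaving {Depot, v1, v5, v6}: Depot→v2 (15), v1→v3 (9), v1→v4 (8), v5→Port (15), v6→Port (5).
Cut capacity = 15 + 9 + 8 + 15 + 5 = 52.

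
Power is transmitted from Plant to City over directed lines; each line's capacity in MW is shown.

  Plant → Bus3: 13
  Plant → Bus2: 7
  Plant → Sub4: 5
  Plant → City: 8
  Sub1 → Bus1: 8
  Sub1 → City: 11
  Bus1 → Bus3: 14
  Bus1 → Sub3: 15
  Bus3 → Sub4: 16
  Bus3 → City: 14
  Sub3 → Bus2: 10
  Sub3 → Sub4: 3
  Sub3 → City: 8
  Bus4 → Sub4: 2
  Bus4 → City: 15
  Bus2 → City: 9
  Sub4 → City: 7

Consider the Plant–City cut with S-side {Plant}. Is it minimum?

Given cut capacity: 13 + 7 + 5 + 8 = 33.
Augment Plant→City: bottleneck 8, flow now 8.
Augment Plant→Bus3→City: bottleneck 13, flow now 21.
Augment Plant→Bus2→City: bottleneck 7, flow now 28.
Augment Plant→Sub4→City: bottleneck 5, flow now 33.
No augmenting path remains; maximum flow = 33.
Cut capacity 33 equals the max flow, so it is a minimum cut.

Yes — it is a minimum cut (capacity 33).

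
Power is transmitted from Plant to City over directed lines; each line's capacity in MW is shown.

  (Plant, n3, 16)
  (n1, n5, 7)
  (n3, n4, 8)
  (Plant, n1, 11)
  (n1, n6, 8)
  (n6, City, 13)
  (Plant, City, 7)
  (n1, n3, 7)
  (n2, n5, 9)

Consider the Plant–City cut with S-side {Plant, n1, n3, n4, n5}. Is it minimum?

Yes — it is a minimum cut (capacity 15).

Given cut capacity: 7 + 8 = 15.
Augment Plant→City: bottleneck 7, flow now 7.
Augment Plant→n1→n6→City: bottleneck 8, flow now 15.
No augmenting path remains; maximum flow = 15.
Cut capacity 15 equals the max flow, so it is a minimum cut.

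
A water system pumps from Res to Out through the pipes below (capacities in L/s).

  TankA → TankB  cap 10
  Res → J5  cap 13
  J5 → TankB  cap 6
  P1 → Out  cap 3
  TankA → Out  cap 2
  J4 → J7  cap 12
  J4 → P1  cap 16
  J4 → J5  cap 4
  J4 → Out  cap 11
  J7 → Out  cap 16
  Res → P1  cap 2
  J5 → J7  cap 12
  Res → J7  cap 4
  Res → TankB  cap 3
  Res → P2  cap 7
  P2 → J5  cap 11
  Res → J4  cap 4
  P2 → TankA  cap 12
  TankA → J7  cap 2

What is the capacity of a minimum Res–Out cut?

24

Augment Res→J4→Out: bottleneck 4, flow now 4.
Augment Res→P1→Out: bottleneck 2, flow now 6.
Augment Res→J7→Out: bottleneck 4, flow now 10.
Augment Res→P2→TankA→Out: bottleneck 2, flow now 12.
Augment Res→J5→J7→Out: bottleneck 12, flow now 24.
No augmenting path remains; maximum flow = 24.
By max-flow min-cut, the minimum cut capacity equals the max flow.
In the residual graph, reachable from Res: {Res, P2, J5, TankA, TankB, J7}.
Min-cut edges: Res→J4 (4), Res→P1 (2), TankA→Out (2), J7→Out (16); capacity 4 + 2 + 2 + 16 = 24.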